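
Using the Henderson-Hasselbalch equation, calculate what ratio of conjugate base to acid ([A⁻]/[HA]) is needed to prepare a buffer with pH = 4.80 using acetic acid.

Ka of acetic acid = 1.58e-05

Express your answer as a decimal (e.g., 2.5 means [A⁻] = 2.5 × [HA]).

pKa = -log(1.58e-05) = 4.8013. pH = pKa + log([A⁻]/[HA]), so log([A⁻]/[HA]) = pH − pKa = 4.80 − 4.8013 = -0.0013. [A⁻]/[HA] = 10^(-0.0013) = 0.997

[A⁻]/[HA] = 0.997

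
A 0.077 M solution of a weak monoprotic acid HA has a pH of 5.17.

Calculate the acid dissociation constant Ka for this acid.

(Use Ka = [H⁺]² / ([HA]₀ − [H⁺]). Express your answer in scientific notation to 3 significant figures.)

[H⁺] = 10^(−pH) = 10^(−5.17) = 6.761e-06 M. For HA ⇌ H⁺ + A⁻, Ka = [H⁺][A⁻]/[HA] = [H⁺]² / ([HA]₀ − [H⁺]) = (6.761e-06)² / (0.077 − 6.761e-06) = 5.94e-10.

K_a = 5.94e-10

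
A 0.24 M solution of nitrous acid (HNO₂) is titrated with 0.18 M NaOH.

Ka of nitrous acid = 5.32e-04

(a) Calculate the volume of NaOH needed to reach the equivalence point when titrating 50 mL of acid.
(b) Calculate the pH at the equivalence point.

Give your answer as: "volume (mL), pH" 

moles acid = 0.24 × 50/1000 = 0.012 mol; V_base = moles/0.18 × 1000 = 66.7 mL. At equivalence only the conjugate base is present: [A⁻] = 0.012/0.117 = 1.0286e-01 M. Kb = Kw/Ka = 1.88e-11; [OH⁻] = √(Kb × [A⁻]) = 1.3905e-06; pOH = 5.86; pH = 14 - pOH = 8.14.

V = 66.7 mL, pH = 8.14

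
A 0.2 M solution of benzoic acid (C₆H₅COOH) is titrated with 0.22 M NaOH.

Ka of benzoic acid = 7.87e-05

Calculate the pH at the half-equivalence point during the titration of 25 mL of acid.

At half-equivalence [HA] = [A⁻], so Henderson-Hasselbalch gives pH = pKa = -log(7.87e-05) = 4.10.

pH = pKa = 4.10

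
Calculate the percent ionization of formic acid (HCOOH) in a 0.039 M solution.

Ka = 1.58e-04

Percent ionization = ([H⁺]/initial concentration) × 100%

Using Ka equilibrium: x² + Ka×x - Ka×C = 0. Solving: [H⁺] = 2.4046e-03. Percent = (2.4046e-03/0.039) × 100

Percent ionization = 6.17%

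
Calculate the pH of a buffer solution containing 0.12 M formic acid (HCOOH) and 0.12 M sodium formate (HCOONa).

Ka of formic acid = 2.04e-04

pKa = -log(2.04e-04) = 3.69. pH = pKa + log([A⁻]/[HA]) = 3.69 + log(0.12/0.12)

pH = 3.69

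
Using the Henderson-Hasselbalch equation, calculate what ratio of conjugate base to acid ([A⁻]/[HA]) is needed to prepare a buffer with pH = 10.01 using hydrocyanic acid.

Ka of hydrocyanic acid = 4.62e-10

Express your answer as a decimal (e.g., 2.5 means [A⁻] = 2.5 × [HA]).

pKa = -log(4.62e-10) = 9.3354. pH = pKa + log([A⁻]/[HA]), so log([A⁻]/[HA]) = pH − pKa = 10.01 − 9.3354 = 0.6746. [A⁻]/[HA] = 10^(0.6746) = 4.73

[A⁻]/[HA] = 4.73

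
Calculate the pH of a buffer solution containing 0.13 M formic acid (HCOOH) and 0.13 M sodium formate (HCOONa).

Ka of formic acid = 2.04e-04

pKa = -log(2.04e-04) = 3.69. pH = pKa + log([A⁻]/[HA]) = 3.69 + log(0.13/0.13)

pH = 3.69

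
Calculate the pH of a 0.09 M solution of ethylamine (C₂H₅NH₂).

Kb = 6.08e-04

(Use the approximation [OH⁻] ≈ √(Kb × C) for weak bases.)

[OH⁻] = √(Kb × C) = √(6.08e-04 × 0.09) = 7.3973e-03. pOH = 2.13, pH = 14 - pOH

pH = 11.87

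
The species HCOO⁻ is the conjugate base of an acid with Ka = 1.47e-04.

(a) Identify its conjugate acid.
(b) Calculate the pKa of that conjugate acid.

(a) The conjugate acid is formed by adding one H⁺ to HCOO⁻, giving HCOOH. (b) pKa = -log(Ka) = -log(1.47e-04) = 3.83.

Conjugate acid: HCOOH; pK_a = 3.83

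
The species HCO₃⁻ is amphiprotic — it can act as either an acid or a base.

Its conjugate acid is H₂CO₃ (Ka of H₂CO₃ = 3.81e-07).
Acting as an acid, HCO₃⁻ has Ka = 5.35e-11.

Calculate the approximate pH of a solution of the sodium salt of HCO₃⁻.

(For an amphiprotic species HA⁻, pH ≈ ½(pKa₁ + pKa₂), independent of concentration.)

pKa₁ = -log(3.81e-07) = 6.42; pKa₂ = -log(5.35e-11) = 10.27. For an amphiprotic species, pH ≈ ½(pKa₁ + pKa₂) = ½(6.42 + 10.27) = 8.35.

pH = 8.35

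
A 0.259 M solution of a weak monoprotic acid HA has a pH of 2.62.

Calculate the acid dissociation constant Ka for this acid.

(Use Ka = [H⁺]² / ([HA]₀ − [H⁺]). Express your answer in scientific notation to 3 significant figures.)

[H⁺] = 10^(−pH) = 10^(−2.62) = 2.399e-03 M. For HA ⇌ H⁺ + A⁻, Ka = [H⁺][A⁻]/[HA] = [H⁺]² / ([HA]₀ − [H⁺]) = (2.399e-03)² / (0.259 − 2.399e-03) = 2.24e-05.

K_a = 2.24e-05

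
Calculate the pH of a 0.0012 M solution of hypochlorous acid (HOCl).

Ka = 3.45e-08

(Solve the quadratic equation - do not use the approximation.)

x² + Ka×x - Ka×C = 0. Using quadratic formula: [H⁺] = 6.4171e-06

pH = 5.19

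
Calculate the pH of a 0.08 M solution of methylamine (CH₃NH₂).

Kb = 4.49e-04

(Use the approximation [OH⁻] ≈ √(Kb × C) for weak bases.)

[OH⁻] = √(Kb × C) = √(4.49e-04 × 0.08) = 5.9933e-03. pOH = 2.22, pH = 14 - pOH

pH = 11.78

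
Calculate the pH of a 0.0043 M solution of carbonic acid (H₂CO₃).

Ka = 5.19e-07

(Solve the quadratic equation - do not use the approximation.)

x² + Ka×x - Ka×C = 0. Using quadratic formula: [H⁺] = 4.6982e-05

pH = 4.33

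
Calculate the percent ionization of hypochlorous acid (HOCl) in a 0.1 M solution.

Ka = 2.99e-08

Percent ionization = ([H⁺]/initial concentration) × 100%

Using Ka equilibrium: x² + Ka×x - Ka×C = 0. Solving: [H⁺] = 5.4666e-05. Percent = (5.4666e-05/0.1) × 100

Percent ionization = 0.0547%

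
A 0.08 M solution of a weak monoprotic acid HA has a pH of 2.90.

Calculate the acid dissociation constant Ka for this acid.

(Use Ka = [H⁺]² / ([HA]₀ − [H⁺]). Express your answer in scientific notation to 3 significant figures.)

[H⁺] = 10^(−pH) = 10^(−2.90) = 1.259e-03 M. For HA ⇌ H⁺ + A⁻, Ka = [H⁺][A⁻]/[HA] = [H⁺]² / ([HA]₀ − [H⁺]) = (1.259e-03)² / (0.08 − 1.259e-03) = 2.01e-05.

K_a = 2.01e-05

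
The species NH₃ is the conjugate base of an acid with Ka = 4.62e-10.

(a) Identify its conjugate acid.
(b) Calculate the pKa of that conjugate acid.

(a) The conjugate acid is formed by adding one H⁺ to NH₃, giving NH₄⁺. (b) pKa = -log(Ka) = -log(4.62e-10) = 9.34.

Conjugate acid: NH₄⁺; pK_a = 9.34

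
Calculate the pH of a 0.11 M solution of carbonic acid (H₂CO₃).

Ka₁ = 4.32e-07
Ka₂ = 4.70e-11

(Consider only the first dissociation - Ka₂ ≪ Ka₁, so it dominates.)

First dissociation dominates. From Ka₁ = [H⁺][HA⁻]/[H₂A], x² + Ka₁·x − Ka₁·C = 0 with C = 0.11 M and Ka₁ = 4.32e-07. Solving: [H⁺] = (−Ka₁ + √(Ka₁² + 4·Ka₁·C)) / 2 = 2.1777e-04 M. pH = -log(2.1777e-04) = 3.66.

pH = 3.66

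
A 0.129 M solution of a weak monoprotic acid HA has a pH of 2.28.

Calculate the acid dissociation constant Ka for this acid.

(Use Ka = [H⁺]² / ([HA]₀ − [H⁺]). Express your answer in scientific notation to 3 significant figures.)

[H⁺] = 10^(−pH) = 10^(−2.28) = 5.248e-03 M. For HA ⇌ H⁺ + A⁻, Ka = [H⁺][A⁻]/[HA] = [H⁺]² / ([HA]₀ − [H⁺]) = (5.248e-03)² / (0.129 − 5.248e-03) = 2.23e-04.

K_a = 2.23e-04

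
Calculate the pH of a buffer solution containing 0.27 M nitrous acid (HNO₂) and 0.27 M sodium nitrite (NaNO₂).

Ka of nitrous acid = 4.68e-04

pKa = -log(4.68e-04) = 3.33. pH = pKa + log([A⁻]/[HA]) = 3.33 + log(0.27/0.27)

pH = 3.33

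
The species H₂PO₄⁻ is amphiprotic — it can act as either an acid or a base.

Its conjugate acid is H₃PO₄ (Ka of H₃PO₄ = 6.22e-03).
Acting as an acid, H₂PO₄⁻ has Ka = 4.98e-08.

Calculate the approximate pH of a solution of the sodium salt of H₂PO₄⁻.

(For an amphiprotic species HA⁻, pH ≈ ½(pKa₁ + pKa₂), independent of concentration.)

pKa₁ = -log(6.22e-03) = 2.21; pKa₂ = -log(4.98e-08) = 7.30. For an amphiprotic species, pH ≈ ½(pKa₁ + pKa₂) = ½(2.21 + 7.30) = 4.75.

pH = 4.75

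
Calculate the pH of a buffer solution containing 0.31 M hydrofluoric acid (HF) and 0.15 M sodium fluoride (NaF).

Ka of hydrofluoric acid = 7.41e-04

pKa = -log(7.41e-04) = 3.13. pH = pKa + log([A⁻]/[HA]) = 3.13 + log(0.15/0.31)

pH = 2.81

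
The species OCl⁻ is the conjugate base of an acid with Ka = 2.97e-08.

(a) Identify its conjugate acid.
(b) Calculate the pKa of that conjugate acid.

(a) The conjugate acid is formed by adding one H⁺ to OCl⁻, giving HOCl. (b) pKa = -log(Ka) = -log(2.97e-08) = 7.53.

Conjugate acid: HOCl; pK_a = 7.53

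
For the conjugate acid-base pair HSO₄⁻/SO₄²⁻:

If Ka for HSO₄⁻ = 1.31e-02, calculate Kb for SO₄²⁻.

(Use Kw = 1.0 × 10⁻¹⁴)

For a conjugate pair Ka × Kb = Kw, so Kb = Kw/Ka = 1.0 × 10⁻¹⁴ / 1.31e-02 = 7.63e-13.

K_b = 7.63e-13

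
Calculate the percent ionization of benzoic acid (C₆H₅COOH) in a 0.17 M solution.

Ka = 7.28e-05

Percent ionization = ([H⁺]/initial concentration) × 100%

Using Ka equilibrium: x² + Ka×x - Ka×C = 0. Solving: [H⁺] = 3.4817e-03. Percent = (3.4817e-03/0.17) × 100

Percent ionization = 2.05%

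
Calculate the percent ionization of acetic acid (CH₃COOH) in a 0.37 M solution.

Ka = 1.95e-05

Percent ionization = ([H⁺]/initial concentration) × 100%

Using Ka equilibrium: x² + Ka×x - Ka×C = 0. Solving: [H⁺] = 2.6763e-03. Percent = (2.6763e-03/0.37) × 100

Percent ionization = 0.723%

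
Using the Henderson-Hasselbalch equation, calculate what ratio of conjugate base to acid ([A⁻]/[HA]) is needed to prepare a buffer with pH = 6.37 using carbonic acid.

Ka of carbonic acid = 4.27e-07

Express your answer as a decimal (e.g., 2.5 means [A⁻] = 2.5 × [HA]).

pKa = -log(4.27e-07) = 6.3696. pH = pKa + log([A⁻]/[HA]), so log([A⁻]/[HA]) = pH − pKa = 6.37 − 6.3696 = 0.0004. [A⁻]/[HA] = 10^(0.0004) = 1.00

[A⁻]/[HA] = 1.00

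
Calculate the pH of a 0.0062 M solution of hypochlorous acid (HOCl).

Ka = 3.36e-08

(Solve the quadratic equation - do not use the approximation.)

x² + Ka×x - Ka×C = 0. Using quadratic formula: [H⁺] = 1.4417e-05

pH = 4.84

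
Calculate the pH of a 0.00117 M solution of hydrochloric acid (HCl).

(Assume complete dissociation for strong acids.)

[H⁺] = 0.00117 M for strong acid. pH = -log[H⁺] = -log(0.00117)

pH = 2.93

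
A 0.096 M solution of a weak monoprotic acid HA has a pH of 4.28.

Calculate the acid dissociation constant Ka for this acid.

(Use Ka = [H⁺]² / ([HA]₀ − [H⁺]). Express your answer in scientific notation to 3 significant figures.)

[H⁺] = 10^(−pH) = 10^(−4.28) = 5.248e-05 M. For HA ⇌ H⁺ + A⁻, Ka = [H⁺][A⁻]/[HA] = [H⁺]² / ([HA]₀ − [H⁺]) = (5.248e-05)² / (0.096 − 5.248e-05) = 2.87e-08.

K_a = 2.87e-08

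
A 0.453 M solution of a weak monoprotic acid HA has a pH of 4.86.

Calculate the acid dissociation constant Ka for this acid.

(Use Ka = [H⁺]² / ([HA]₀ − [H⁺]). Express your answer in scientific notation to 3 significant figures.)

[H⁺] = 10^(−pH) = 10^(−4.86) = 1.380e-05 M. For HA ⇌ H⁺ + A⁻, Ka = [H⁺][A⁻]/[HA] = [H⁺]² / ([HA]₀ − [H⁺]) = (1.380e-05)² / (0.453 − 1.380e-05) = 4.21e-10.

K_a = 4.21e-10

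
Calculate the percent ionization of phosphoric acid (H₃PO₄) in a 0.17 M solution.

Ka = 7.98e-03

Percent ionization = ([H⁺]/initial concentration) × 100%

Using Ka equilibrium: x² + Ka×x - Ka×C = 0. Solving: [H⁺] = 3.3058e-02. Percent = (3.3058e-02/0.17) × 100

Percent ionization = 19.4%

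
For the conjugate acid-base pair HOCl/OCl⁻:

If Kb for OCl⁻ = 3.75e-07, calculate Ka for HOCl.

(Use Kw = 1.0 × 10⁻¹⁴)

For a conjugate pair Ka × Kb = Kw, so Ka = Kw/Kb = 1.0 × 10⁻¹⁴ / 3.75e-07 = 2.67e-08.

K_a = 2.67e-08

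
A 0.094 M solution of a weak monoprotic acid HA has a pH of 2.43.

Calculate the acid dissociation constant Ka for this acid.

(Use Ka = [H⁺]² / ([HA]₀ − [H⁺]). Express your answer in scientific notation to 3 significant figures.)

[H⁺] = 10^(−pH) = 10^(−2.43) = 3.715e-03 M. For HA ⇌ H⁺ + A⁻, Ka = [H⁺][A⁻]/[HA] = [H⁺]² / ([HA]₀ − [H⁺]) = (3.715e-03)² / (0.094 − 3.715e-03) = 1.53e-04.

K_a = 1.53e-04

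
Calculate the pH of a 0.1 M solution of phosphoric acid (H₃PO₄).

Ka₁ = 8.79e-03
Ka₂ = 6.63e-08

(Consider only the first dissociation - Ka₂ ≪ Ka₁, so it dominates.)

First dissociation dominates. From Ka₁ = [H⁺][HA⁻]/[H₂A], x² + Ka₁·x − Ka₁·C = 0 with C = 0.1 M and Ka₁ = 8.79e-03. Solving: [H⁺] = (−Ka₁ + √(Ka₁² + 4·Ka₁·C)) / 2 = 2.5577e-02 M. pH = -log(2.5577e-02) = 1.59.

pH = 1.59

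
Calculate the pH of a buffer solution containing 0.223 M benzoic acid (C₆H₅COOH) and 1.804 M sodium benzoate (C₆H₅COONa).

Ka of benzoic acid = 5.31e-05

pKa = -log(5.31e-05) = 4.27. pH = pKa + log([A⁻]/[HA]) = 4.27 + log(1.804/0.223)

pH = 5.18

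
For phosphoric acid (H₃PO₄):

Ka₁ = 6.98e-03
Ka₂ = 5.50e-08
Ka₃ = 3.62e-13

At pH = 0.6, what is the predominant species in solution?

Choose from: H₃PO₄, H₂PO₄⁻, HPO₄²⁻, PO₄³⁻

pKa₁ = 2.16, pKa₂ = 7.26, pKa₃ = 12.44. For a polyprotic acid the predominant species crosses at each pKa: below pKa_n the protonated form dominates, above it the deprotonated form does. At pH = 0.6, the predominant species is H₃PO₄.

H₃PO₄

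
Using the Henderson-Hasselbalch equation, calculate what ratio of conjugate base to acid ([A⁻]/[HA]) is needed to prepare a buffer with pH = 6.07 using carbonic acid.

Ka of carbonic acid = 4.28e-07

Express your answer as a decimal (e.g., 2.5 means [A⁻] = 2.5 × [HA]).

pKa = -log(4.28e-07) = 6.3686. pH = pKa + log([A⁻]/[HA]), so log([A⁻]/[HA]) = pH − pKa = 6.07 − 6.3686 = -0.2986. [A⁻]/[HA] = 10^(-0.2986) = 0.503

[A⁻]/[HA] = 0.503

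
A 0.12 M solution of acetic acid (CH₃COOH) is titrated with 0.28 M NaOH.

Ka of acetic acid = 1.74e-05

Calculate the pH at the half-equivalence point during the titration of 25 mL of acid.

At half-equivalence [HA] = [A⁻], so Henderson-Hasselbalch gives pH = pKa = -log(1.74e-05) = 4.76.

pH = pKa = 4.76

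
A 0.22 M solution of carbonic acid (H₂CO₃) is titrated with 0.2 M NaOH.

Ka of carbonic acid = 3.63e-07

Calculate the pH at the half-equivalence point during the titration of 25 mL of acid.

At half-equivalence [HA] = [A⁻], so Henderson-Hasselbalch gives pH = pKa = -log(3.63e-07) = 6.44.

pH = pKa = 6.44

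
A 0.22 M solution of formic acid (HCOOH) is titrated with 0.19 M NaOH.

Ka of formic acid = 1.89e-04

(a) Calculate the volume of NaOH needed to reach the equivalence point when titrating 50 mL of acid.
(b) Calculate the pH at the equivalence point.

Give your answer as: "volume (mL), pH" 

moles acid = 0.22 × 50/1000 = 0.011 mol; V_base = moles/0.19 × 1000 = 57.9 mL. At equivalence only the conjugate base is present: [A⁻] = 0.011/0.108 = 1.0195e-01 M. Kb = Kw/Ka = 5.29e-11; [OH⁻] = √(Kb × [A⁻]) = 2.3226e-06; pOH = 5.63; pH = 14 - pOH = 8.37.

V = 57.9 mL, pH = 8.37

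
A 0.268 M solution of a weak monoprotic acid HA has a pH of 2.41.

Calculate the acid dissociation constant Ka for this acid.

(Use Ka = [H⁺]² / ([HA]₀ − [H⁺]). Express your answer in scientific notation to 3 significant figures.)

[H⁺] = 10^(−pH) = 10^(−2.41) = 3.890e-03 M. For HA ⇌ H⁺ + A⁻, Ka = [H⁺][A⁻]/[HA] = [H⁺]² / ([HA]₀ − [H⁺]) = (3.890e-03)² / (0.268 − 3.890e-03) = 5.73e-05.

K_a = 5.73e-05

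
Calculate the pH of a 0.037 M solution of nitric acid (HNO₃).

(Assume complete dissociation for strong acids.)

[H⁺] = 0.037 M for strong acid. pH = -log[H⁺] = -log(0.037)

pH = 1.43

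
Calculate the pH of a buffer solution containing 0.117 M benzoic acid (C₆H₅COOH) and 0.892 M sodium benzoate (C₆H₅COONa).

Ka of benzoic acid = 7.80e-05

pKa = -log(7.80e-05) = 4.11. pH = pKa + log([A⁻]/[HA]) = 4.11 + log(0.892/0.117)

pH = 4.99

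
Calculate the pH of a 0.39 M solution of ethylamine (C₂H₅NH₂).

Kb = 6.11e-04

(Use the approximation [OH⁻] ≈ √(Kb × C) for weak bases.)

[OH⁻] = √(Kb × C) = √(6.11e-04 × 0.39) = 1.5437e-02. pOH = 1.81, pH = 14 - pOH

pH = 12.19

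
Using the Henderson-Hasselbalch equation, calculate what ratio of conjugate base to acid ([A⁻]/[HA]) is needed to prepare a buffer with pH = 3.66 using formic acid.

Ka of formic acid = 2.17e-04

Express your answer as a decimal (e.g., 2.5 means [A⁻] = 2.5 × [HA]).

pKa = -log(2.17e-04) = 3.6635. pH = pKa + log([A⁻]/[HA]), so log([A⁻]/[HA]) = pH − pKa = 3.66 − 3.6635 = -0.0035. [A⁻]/[HA] = 10^(-0.0035) = 0.992

[A⁻]/[HA] = 0.992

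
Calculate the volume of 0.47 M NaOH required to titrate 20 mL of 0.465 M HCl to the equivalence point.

At equivalence: moles acid = moles base. moles HCl = 0.465 × 20/1000 = 0.0093 mol. V_base = moles / 0.47 × 1000 = 19.8 mL.

V_{base} = 19.8 mL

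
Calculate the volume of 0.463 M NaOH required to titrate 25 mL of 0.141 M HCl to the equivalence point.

At equivalence: moles acid = moles base. moles HCl = 0.141 × 25/1000 = 0.003525 mol. V_base = moles / 0.463 × 1000 = 7.6 mL.

V_{base} = 7.6 mL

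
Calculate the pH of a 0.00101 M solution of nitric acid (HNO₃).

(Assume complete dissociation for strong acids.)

[H⁺] = 0.00101 M for strong acid. pH = -log[H⁺] = -log(0.00101)

pH = 3.00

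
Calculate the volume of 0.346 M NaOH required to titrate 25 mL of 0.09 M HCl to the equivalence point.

At equivalence: moles acid = moles base. moles HCl = 0.09 × 25/1000 = 0.00225 mol. V_base = moles / 0.346 × 1000 = 6.5 mL.

V_{base} = 6.5 mL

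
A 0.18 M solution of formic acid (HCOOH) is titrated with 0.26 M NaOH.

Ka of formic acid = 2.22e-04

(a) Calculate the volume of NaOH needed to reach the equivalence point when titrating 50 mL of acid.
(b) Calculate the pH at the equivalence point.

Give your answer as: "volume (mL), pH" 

moles acid = 0.18 × 50/1000 = 0.009 mol; V_base = moles/0.26 × 1000 = 34.6 mL. At equivalence only the conjugate base is present: [A⁻] = 0.009/0.085 = 1.0636e-01 M. Kb = Kw/Ka = 4.50e-11; [OH⁻] = √(Kb × [A⁻]) = 2.1889e-06; pOH = 5.66; pH = 14 - pOH = 8.34.

V = 34.6 mL, pH = 8.34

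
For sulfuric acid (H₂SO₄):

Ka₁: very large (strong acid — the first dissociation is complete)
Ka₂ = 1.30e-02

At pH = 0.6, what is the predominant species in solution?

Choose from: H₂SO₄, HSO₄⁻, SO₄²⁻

The first dissociation is complete, so H₂SO₄ itself is never the predominant species in water; pKa₂ = -log(1.30e-02) = 1.89. For a polyprotic acid the predominant species crosses at each pKa: below pKa_n the protonated form dominates, above it the deprotonated form does. At pH = 0.6, the predominant species is HSO₄⁻.

HSO₄⁻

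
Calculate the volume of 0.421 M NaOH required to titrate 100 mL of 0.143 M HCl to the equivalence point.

At equivalence: moles acid = moles base. moles HCl = 0.143 × 100/1000 = 0.0143 mol. V_base = moles / 0.421 × 1000 = 34.0 mL.

V_{base} = 34.0 mL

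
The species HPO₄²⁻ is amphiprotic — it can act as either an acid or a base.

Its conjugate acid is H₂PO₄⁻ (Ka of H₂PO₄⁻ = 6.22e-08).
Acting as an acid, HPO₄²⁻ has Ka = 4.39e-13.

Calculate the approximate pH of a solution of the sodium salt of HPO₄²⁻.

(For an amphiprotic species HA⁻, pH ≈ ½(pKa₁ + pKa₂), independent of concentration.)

pKa₁ = -log(6.22e-08) = 7.21; pKa₂ = -log(4.39e-13) = 12.36. For an amphiprotic species, pH ≈ ½(pKa₁ + pKa₂) = ½(7.21 + 12.36) = 9.78.

pH = 9.78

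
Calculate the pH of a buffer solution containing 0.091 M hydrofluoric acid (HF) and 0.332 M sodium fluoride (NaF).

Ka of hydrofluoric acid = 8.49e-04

pKa = -log(8.49e-04) = 3.07. pH = pKa + log([A⁻]/[HA]) = 3.07 + log(0.332/0.091)

pH = 3.63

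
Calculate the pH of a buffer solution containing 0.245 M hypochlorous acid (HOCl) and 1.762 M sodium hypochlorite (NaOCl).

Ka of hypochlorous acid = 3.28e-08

pKa = -log(3.28e-08) = 7.48. pH = pKa + log([A⁻]/[HA]) = 7.48 + log(1.762/0.245)

pH = 8.34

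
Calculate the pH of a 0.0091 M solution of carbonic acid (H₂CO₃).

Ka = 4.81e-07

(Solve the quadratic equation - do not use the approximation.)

x² + Ka×x - Ka×C = 0. Using quadratic formula: [H⁺] = 6.5920e-05

pH = 4.18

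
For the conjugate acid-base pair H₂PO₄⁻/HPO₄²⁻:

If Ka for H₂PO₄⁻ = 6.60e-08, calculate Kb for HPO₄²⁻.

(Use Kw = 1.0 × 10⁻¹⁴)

For a conjugate pair Ka × Kb = Kw, so Kb = Kw/Ka = 1.0 × 10⁻¹⁴ / 6.60e-08 = 1.52e-07.

K_b = 1.52e-07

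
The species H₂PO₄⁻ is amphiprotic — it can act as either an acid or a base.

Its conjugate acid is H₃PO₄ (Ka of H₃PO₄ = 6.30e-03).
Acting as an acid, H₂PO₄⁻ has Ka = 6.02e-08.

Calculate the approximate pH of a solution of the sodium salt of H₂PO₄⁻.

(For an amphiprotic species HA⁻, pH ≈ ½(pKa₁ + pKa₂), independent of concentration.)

pKa₁ = -log(6.30e-03) = 2.20; pKa₂ = -log(6.02e-08) = 7.22. For an amphiprotic species, pH ≈ ½(pKa₁ + pKa₂) = ½(2.20 + 7.22) = 4.71.

pH = 4.71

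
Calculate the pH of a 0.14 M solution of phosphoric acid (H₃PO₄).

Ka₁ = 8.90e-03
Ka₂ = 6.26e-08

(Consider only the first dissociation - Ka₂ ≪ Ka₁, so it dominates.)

First dissociation dominates. From Ka₁ = [H⁺][HA⁻]/[H₂A], x² + Ka₁·x − Ka₁·C = 0 with C = 0.14 M and Ka₁ = 8.90e-03. Solving: [H⁺] = (−Ka₁ + √(Ka₁² + 4·Ka₁·C)) / 2 = 3.1128e-02 M. pH = -log(3.1128e-02) = 1.51.

pH = 1.51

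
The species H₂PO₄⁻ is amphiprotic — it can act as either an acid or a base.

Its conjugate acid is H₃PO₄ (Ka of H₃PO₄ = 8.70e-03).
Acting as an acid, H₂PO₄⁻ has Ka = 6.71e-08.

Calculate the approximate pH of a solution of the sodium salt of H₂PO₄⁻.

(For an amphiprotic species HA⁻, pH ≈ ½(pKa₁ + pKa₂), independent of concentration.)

pKa₁ = -log(8.70e-03) = 2.06; pKa₂ = -log(6.71e-08) = 7.17. For an amphiprotic species, pH ≈ ½(pKa₁ + pKa₂) = ½(2.06 + 7.17) = 4.62.

pH = 4.62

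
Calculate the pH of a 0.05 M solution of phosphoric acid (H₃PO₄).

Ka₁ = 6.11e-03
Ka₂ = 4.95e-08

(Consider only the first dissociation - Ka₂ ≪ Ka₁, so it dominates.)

First dissociation dominates. From Ka₁ = [H⁺][HA⁻]/[H₂A], x² + Ka₁·x − Ka₁·C = 0 with C = 0.05 M and Ka₁ = 6.11e-03. Solving: [H⁺] = (−Ka₁ + √(Ka₁² + 4·Ka₁·C)) / 2 = 1.4689e-02 M. pH = -log(1.4689e-02) = 1.83.

pH = 1.83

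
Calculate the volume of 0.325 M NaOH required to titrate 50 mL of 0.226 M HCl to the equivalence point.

At equivalence: moles acid = moles base. moles HCl = 0.226 × 50/1000 = 0.0113 mol. V_base = moles / 0.325 × 1000 = 34.8 mL.

V_{base} = 34.8 mL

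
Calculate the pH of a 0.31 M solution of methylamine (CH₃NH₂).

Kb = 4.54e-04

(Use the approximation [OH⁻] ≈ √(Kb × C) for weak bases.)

[OH⁻] = √(Kb × C) = √(4.54e-04 × 0.31) = 1.1863e-02. pOH = 1.93, pH = 14 - pOH

pH = 12.07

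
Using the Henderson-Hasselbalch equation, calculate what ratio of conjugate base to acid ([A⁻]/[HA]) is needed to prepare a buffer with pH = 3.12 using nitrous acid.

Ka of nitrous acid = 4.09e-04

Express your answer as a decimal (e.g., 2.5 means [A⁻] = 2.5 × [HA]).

pKa = -log(4.09e-04) = 3.3883. pH = pKa + log([A⁻]/[HA]), so log([A⁻]/[HA]) = pH − pKa = 3.12 − 3.3883 = -0.2683. [A⁻]/[HA] = 10^(-0.2683) = 0.539

[A⁻]/[HA] = 0.539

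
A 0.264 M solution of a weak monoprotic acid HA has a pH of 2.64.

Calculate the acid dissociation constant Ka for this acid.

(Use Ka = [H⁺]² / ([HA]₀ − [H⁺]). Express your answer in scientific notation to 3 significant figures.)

[H⁺] = 10^(−pH) = 10^(−2.64) = 2.291e-03 M. For HA ⇌ H⁺ + A⁻, Ka = [H⁺][A⁻]/[HA] = [H⁺]² / ([HA]₀ − [H⁺]) = (2.291e-03)² / (0.264 − 2.291e-03) = 2.01e-05.

K_a = 2.01e-05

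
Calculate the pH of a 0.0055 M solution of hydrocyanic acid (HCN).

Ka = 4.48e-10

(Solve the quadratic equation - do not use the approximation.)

x² + Ka×x - Ka×C = 0. Using quadratic formula: [H⁺] = 1.5695e-06

pH = 5.80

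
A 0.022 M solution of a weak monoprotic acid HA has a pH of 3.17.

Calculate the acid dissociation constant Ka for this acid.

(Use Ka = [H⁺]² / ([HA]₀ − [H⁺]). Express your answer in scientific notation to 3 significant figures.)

[H⁺] = 10^(−pH) = 10^(−3.17) = 6.761e-04 M. For HA ⇌ H⁺ + A⁻, Ka = [H⁺][A⁻]/[HA] = [H⁺]² / ([HA]₀ − [H⁺]) = (6.761e-04)² / (0.022 − 6.761e-04) = 2.14e-05.

K_a = 2.14e-05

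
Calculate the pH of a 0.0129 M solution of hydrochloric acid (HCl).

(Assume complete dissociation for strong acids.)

[H⁺] = 0.0129 M for strong acid. pH = -log[H⁺] = -log(0.0129)

pH = 1.89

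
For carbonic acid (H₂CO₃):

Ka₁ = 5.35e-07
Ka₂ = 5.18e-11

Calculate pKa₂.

pKa₂ = -log(Ka₂) = -log(5.18e-11) = 10.29.

pK_{a2} = 10.29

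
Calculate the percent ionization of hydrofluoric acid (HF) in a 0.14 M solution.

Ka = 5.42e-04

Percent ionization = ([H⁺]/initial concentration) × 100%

Using Ka equilibrium: x² + Ka×x - Ka×C = 0. Solving: [H⁺] = 8.4441e-03. Percent = (8.4441e-03/0.14) × 100

Percent ionization = 6.03%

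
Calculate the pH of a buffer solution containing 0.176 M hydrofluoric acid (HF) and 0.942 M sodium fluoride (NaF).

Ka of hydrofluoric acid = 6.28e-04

pKa = -log(6.28e-04) = 3.20. pH = pKa + log([A⁻]/[HA]) = 3.20 + log(0.942/0.176)

pH = 3.93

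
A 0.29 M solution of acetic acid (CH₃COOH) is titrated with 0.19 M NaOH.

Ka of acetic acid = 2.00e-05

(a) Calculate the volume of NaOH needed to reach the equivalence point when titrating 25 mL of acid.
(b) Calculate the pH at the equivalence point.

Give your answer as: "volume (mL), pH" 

moles acid = 0.29 × 25/1000 = 0.00725 mol; V_base = moles/0.19 × 1000 = 38.2 mL. At equivalence only the conjugate base is present: [A⁻] = 0.00725/0.063 = 1.1479e-01 M. Kb = Kw/Ka = 5.00e-10; [OH⁻] = √(Kb × [A⁻]) = 7.5760e-06; pOH = 5.12; pH = 14 - pOH = 8.88.

V = 38.2 mL, pH = 8.88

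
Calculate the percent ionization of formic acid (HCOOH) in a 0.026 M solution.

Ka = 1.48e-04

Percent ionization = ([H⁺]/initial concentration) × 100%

Using Ka equilibrium: x² + Ka×x - Ka×C = 0. Solving: [H⁺] = 1.8890e-03. Percent = (1.8890e-03/0.026) × 100

Percent ionization = 7.27%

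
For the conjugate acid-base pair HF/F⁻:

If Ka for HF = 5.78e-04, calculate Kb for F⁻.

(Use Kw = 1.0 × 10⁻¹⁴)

For a conjugate pair Ka × Kb = Kw, so Kb = Kw/Ka = 1.0 × 10⁻¹⁴ / 5.78e-04 = 1.73e-11.

K_b = 1.73e-11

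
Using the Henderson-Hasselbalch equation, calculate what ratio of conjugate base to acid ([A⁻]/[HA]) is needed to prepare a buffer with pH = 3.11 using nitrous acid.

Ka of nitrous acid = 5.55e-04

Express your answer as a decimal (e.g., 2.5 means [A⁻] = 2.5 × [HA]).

pKa = -log(5.55e-04) = 3.2557. pH = pKa + log([A⁻]/[HA]), so log([A⁻]/[HA]) = pH − pKa = 3.11 − 3.2557 = -0.1457. [A⁻]/[HA] = 10^(-0.1457) = 0.715

[A⁻]/[HA] = 0.715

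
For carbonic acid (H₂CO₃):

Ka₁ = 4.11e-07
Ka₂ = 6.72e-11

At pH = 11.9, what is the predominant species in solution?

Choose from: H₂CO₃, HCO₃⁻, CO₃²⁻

pKa₁ = 6.39, pKa₂ = 10.17. For a polyprotic acid the predominant species crosses at each pKa: below pKa_n the protonated form dominates, above it the deprotonated form does. At pH = 11.9, the predominant species is CO₃²⁻.

CO₃²⁻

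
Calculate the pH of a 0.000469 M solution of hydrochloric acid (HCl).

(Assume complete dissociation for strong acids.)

[H⁺] = 0.000469 M for strong acid. pH = -log[H⁺] = -log(0.000469)

pH = 3.33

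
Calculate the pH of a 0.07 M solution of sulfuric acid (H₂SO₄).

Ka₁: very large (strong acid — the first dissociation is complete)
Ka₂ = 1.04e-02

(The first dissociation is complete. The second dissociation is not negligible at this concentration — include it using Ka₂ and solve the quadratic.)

First dissociation is complete: [H⁺]₀ = [HSO₄⁻]₀ = C = 0.07 M. Second dissociation HSO₄⁻ ⇌ H⁺ + SO₄²⁻: let x = [SO₄²⁻]. Ka₂ = (C + x)·x / (C − x) = 1.04e-02 → x² + (C + Ka₂)·x − Ka₂·C = 0 → x² + 0.08040·x − 7.280e-04 = 0. x = (−0.08040 + √(0.08040² + 4 × 7.280e-04)) / 2 = 8.2153e-03 M. [H⁺] = C + x = 0.07 + 8.2153e-03 = 7.8215e-02 M. pH = -log(7.8215e-02) = 1.11.

pH = 1.11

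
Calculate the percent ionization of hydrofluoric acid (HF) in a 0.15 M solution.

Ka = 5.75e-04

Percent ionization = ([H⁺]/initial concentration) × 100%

Using Ka equilibrium: x² + Ka×x - Ka×C = 0. Solving: [H⁺] = 9.0040e-03. Percent = (9.0040e-03/0.15) × 100

Percent ionization = 6%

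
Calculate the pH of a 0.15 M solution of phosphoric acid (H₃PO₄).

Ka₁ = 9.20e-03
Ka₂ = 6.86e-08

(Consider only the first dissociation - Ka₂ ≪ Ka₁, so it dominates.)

First dissociation dominates. From Ka₁ = [H⁺][HA⁻]/[H₂A], x² + Ka₁·x − Ka₁·C = 0 with C = 0.15 M and Ka₁ = 9.20e-03. Solving: [H⁺] = (−Ka₁ + √(Ka₁² + 4·Ka₁·C)) / 2 = 3.2832e-02 M. pH = -log(3.2832e-02) = 1.48.

pH = 1.48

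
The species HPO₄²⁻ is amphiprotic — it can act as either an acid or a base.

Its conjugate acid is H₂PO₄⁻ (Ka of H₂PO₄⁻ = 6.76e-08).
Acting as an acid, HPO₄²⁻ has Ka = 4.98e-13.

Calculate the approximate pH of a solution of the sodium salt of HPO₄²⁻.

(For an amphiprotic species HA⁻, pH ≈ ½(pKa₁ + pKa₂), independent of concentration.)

pKa₁ = -log(6.76e-08) = 7.17; pKa₂ = -log(4.98e-13) = 12.30. For an amphiprotic species, pH ≈ ½(pKa₁ + pKa₂) = ½(7.17 + 12.30) = 9.74.

pH = 9.74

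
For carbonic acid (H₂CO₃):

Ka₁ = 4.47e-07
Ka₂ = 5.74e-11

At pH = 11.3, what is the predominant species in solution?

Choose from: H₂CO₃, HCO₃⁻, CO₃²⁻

pKa₁ = 6.35, pKa₂ = 10.24. For a polyprotic acid the predominant species crosses at each pKa: below pKa_n the protonated form dominates, above it the deprotonated form does. At pH = 11.3, the predominant species is CO₃²⁻.

CO₃²⁻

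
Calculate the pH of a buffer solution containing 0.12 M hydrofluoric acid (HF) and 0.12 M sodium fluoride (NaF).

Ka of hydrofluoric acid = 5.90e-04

pKa = -log(5.90e-04) = 3.23. pH = pKa + log([A⁻]/[HA]) = 3.23 + log(0.12/0.12)

pH = 3.23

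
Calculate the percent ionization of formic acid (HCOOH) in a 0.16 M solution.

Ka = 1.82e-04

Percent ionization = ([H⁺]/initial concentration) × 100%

Using Ka equilibrium: x² + Ka×x - Ka×C = 0. Solving: [H⁺] = 5.3061e-03. Percent = (5.3061e-03/0.16) × 100

Percent ionization = 3.32%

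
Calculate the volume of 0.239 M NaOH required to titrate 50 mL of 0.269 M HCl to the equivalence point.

At equivalence: moles acid = moles base. moles HCl = 0.269 × 50/1000 = 0.01345 mol. V_base = moles / 0.239 × 1000 = 56.3 mL.

V_{base} = 56.3 mL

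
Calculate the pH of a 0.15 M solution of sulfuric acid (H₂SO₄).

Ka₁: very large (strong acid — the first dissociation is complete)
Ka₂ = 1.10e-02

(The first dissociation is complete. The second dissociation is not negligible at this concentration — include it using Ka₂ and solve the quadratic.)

First dissociation is complete: [H⁺]₀ = [HSO₄⁻]₀ = C = 0.15 M. Second dissociation HSO₄⁻ ⇌ H⁺ + SO₄²⁻: let x = [SO₄²⁻]. Ka₂ = (C + x)·x / (C − x) = 1.10e-02 → x² + (C + Ka₂)·x − Ka₂·C = 0 → x² + 0.16100·x − 1.650e-03 = 0. x = (−0.16100 + √(0.16100² + 4 × 1.650e-03)) / 2 = 9.6679e-03 M. [H⁺] = C + x = 0.15 + 9.6679e-03 = 1.5967e-01 M. pH = -log(1.5967e-01) = 0.80.

pH = 0.80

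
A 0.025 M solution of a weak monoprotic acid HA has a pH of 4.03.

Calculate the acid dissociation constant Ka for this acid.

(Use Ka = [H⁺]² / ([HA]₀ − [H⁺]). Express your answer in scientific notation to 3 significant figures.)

[H⁺] = 10^(−pH) = 10^(−4.03) = 9.333e-05 M. For HA ⇌ H⁺ + A⁻, Ka = [H⁺][A⁻]/[HA] = [H⁺]² / ([HA]₀ − [H⁺]) = (9.333e-05)² / (0.025 − 9.333e-05) = 3.50e-07.

K_a = 3.50e-07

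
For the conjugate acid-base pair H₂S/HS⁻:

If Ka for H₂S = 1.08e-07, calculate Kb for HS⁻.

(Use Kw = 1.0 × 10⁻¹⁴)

For a conjugate pair Ka × Kb = Kw, so Kb = Kw/Ka = 1.0 × 10⁻¹⁴ / 1.08e-07 = 9.26e-08.

K_b = 9.26e-08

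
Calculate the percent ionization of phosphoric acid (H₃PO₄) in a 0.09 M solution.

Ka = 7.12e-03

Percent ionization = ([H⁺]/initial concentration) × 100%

Using Ka equilibrium: x² + Ka×x - Ka×C = 0. Solving: [H⁺] = 2.2003e-02. Percent = (2.2003e-02/0.09) × 100

Percent ionization = 24.4%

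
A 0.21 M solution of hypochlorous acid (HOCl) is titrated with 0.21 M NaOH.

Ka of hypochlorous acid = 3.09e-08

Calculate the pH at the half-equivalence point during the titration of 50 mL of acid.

At half-equivalence [HA] = [A⁻], so Henderson-Hasselbalch gives pH = pKa = -log(3.09e-08) = 7.51.

pH = pKa = 7.51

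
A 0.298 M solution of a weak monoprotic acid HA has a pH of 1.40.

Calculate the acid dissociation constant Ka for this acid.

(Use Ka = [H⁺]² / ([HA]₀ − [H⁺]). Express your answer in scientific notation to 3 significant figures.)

[H⁺] = 10^(−pH) = 10^(−1.40) = 3.981e-02 M. For HA ⇌ H⁺ + A⁻, Ka = [H⁺][A⁻]/[HA] = [H⁺]² / ([HA]₀ − [H⁺]) = (3.981e-02)² / (0.298 − 3.981e-02) = 6.14e-03.

K_a = 6.14e-03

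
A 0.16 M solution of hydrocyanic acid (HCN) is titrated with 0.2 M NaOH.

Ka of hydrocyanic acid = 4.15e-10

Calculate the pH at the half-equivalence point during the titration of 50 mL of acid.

At half-equivalence [HA] = [A⁻], so Henderson-Hasselbalch gives pH = pKa = -log(4.15e-10) = 9.38.

pH = pKa = 9.38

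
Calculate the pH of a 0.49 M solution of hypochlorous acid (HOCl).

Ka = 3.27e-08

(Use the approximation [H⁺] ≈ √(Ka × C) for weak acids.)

[H⁺] = √(Ka × C) = √(3.27e-08 × 0.49) = 1.2658e-04. pH = -log(1.2658e-04)

pH = 3.90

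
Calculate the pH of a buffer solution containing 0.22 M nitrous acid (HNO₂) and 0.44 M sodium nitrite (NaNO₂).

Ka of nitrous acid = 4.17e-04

pKa = -log(4.17e-04) = 3.38. pH = pKa + log([A⁻]/[HA]) = 3.38 + log(0.44/0.22)

pH = 3.68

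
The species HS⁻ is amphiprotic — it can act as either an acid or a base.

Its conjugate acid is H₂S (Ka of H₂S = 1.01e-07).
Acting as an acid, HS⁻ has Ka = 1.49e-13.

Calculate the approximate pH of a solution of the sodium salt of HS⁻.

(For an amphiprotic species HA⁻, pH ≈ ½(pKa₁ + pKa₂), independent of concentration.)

pKa₁ = -log(1.01e-07) = 7.00; pKa₂ = -log(1.49e-13) = 12.83. For an amphiprotic species, pH ≈ ½(pKa₁ + pKa₂) = ½(7.00 + 12.83) = 9.91.

pH = 9.91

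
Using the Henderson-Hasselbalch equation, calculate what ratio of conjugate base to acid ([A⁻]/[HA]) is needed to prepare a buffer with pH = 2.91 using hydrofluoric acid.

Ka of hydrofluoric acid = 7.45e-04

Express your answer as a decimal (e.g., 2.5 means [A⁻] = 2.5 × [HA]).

pKa = -log(7.45e-04) = 3.1278. pH = pKa + log([A⁻]/[HA]), so log([A⁻]/[HA]) = pH − pKa = 2.91 − 3.1278 = -0.2178. [A⁻]/[HA] = 10^(-0.2178) = 0.606

[A⁻]/[HA] = 0.606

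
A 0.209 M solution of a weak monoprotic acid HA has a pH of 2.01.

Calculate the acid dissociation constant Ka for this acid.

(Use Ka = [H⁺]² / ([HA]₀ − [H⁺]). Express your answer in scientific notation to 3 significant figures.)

[H⁺] = 10^(−pH) = 10^(−2.01) = 9.772e-03 M. For HA ⇌ H⁺ + A⁻, Ka = [H⁺][A⁻]/[HA] = [H⁺]² / ([HA]₀ − [H⁺]) = (9.772e-03)² / (0.209 − 9.772e-03) = 4.79e-04.

K_a = 4.79e-04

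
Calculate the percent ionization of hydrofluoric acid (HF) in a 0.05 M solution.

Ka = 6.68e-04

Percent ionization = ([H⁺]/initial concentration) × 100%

Using Ka equilibrium: x² + Ka×x - Ka×C = 0. Solving: [H⁺] = 5.4549e-03. Percent = (5.4549e-03/0.05) × 100

Percent ionization = 10.9%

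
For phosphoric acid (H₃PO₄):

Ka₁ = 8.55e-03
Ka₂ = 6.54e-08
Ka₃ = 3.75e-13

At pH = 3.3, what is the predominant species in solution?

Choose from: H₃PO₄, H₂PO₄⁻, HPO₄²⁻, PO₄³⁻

pKa₁ = 2.07, pKa₂ = 7.18, pKa₃ = 12.43. For a polyprotic acid the predominant species crosses at each pKa: below pKa_n the protonated form dominates, above it the deprotonated form does. At pH = 3.3, the predominant species is H₂PO₄⁻.

H₂PO₄⁻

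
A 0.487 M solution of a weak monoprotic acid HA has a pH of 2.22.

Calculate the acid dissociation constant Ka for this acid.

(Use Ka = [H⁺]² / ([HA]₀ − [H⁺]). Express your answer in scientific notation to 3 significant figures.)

[H⁺] = 10^(−pH) = 10^(−2.22) = 6.026e-03 M. For HA ⇌ H⁺ + A⁻, Ka = [H⁺][A⁻]/[HA] = [H⁺]² / ([HA]₀ − [H⁺]) = (6.026e-03)² / (0.487 − 6.026e-03) = 7.55e-05.

K_a = 7.55e-05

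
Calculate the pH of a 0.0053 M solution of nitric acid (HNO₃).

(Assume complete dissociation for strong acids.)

[H⁺] = 0.0053 M for strong acid. pH = -log[H⁺] = -log(0.0053)

pH = 2.28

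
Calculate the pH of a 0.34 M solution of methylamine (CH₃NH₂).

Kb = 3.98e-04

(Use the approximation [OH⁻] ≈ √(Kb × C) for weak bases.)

[OH⁻] = √(Kb × C) = √(3.98e-04 × 0.34) = 1.1633e-02. pOH = 1.93, pH = 14 - pOH

pH = 12.07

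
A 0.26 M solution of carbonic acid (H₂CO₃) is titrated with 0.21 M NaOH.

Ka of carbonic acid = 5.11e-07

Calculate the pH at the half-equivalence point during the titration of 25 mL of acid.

At half-equivalence [HA] = [A⁻], so Henderson-Hasselbalch gives pH = pKa = -log(5.11e-07) = 6.29.

pH = pKa = 6.29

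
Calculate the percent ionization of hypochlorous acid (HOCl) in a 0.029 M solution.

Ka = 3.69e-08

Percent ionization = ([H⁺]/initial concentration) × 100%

Using Ka equilibrium: x² + Ka×x - Ka×C = 0. Solving: [H⁺] = 3.2694e-05. Percent = (3.2694e-05/0.029) × 100

Percent ionization = 0.113%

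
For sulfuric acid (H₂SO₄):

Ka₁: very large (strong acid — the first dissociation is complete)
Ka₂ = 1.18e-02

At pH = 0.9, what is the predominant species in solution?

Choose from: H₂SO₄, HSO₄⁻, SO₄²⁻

The first dissociation is complete, so H₂SO₄ itself is never the predominant species in water; pKa₂ = -log(1.18e-02) = 1.93. For a polyprotic acid the predominant species crosses at each pKa: below pKa_n the protonated form dominates, above it the deprotonated form does. At pH = 0.9, the predominant species is HSO₄⁻.

HSO₄⁻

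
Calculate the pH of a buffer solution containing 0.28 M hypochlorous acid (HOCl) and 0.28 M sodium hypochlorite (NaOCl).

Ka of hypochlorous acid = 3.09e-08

pKa = -log(3.09e-08) = 7.51. pH = pKa + log([A⁻]/[HA]) = 7.51 + log(0.28/0.28)

pH = 7.51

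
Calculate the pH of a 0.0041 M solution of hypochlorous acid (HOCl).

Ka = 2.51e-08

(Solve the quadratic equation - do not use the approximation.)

x² + Ka×x - Ka×C = 0. Using quadratic formula: [H⁺] = 1.0132e-05

pH = 4.99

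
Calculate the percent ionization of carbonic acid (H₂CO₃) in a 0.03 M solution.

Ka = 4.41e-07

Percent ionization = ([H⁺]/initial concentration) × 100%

Using Ka equilibrium: x² + Ka×x - Ka×C = 0. Solving: [H⁺] = 1.1480e-04. Percent = (1.1480e-04/0.03) × 100

Percent ionization = 0.383%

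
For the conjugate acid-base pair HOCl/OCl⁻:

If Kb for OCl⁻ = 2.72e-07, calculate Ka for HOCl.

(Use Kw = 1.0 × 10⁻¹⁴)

For a conjugate pair Ka × Kb = Kw, so Ka = Kw/Kb = 1.0 × 10⁻¹⁴ / 2.72e-07 = 3.68e-08.

K_a = 3.68e-08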